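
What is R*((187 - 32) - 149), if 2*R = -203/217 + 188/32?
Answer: 3675/248 ≈ 14.819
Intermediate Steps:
R = 1225/496 (R = (-203/217 + 188/32)/2 = (-203*1/217 + 188*(1/32))/2 = (-29/31 + 47/8)/2 = (1/2)*(1225/248) = 1225/496 ≈ 2.4698)
R*((187 - 32) - 149) = 1225*((187 - 32) - 149)/496 = 1225*(155 - 149)/496 = (1225/496)*6 = 3675/248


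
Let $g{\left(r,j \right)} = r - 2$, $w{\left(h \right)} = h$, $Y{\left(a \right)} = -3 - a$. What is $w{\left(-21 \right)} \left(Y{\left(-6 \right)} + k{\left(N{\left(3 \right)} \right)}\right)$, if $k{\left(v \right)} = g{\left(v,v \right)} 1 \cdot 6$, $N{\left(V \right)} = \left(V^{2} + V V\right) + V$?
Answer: $-2457$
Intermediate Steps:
$N{\left(V \right)} = V + 2 V^{2}$ ($N{\left(V \right)} = \left(V^{2} + V^{2}\right) + V = 2 V^{2} + V = V + 2 V^{2}$)
$g{\left(r,j \right)} = -2 + r$
$k{\left(v \right)} = -12 + 6 v$ ($k{\left(v \right)} = \left(-2 + v\right) 1 \cdot 6 = \left(-2 + v\right) 6 = -12 + 6 v$)
$w{\left(-21 \right)} \left(Y{\left(-6 \right)} + k{\left(N{\left(3 \right)} \right)}\right) = - 21 \left(\left(-3 - -6\right) - \left(12 - 6 \cdot 3 \left(1 + 2 \cdot 3\right)\right)\right) = - 21 \left(\left(-3 + 6\right) - \left(12 - 6 \cdot 3 \left(1 + 6\right)\right)\right) = - 21 \left(3 - \left(12 - 6 \cdot 3 \cdot 7\right)\right) = - 21 \left(3 + \left(-12 + 6 \cdot 21\right)\right) = - 21 \left(3 + \left(-12 + 126\right)\right) = - 21 \left(3 + 114\right) = \left(-21\right) 117 = -2457$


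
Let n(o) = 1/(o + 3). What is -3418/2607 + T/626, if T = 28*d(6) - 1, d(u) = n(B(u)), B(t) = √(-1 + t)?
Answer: -1043764/815991 - 7*√5/626 ≈ -1.3041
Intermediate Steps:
n(o) = 1/(3 + o)
d(u) = 1/(3 + √(-1 + u))
T = -1 + 28/(3 + √5) (T = 28/(3 + √(-1 + 6)) - 1 = 28/(3 + √5) - 1 = -1 + 28/(3 + √5) ≈ 4.3475)
-3418/2607 + T/626 = -3418/2607 + (20 - 7*√5)/626 = -3418*1/2607 + (20 - 7*√5)*(1/626) = -3418/2607 + (10/313 - 7*√5/626) = -1043764/815991 - 7*√5/626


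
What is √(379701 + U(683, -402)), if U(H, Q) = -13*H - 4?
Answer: 9*√4578 ≈ 608.95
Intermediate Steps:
U(H, Q) = -4 - 13*H
√(379701 + U(683, -402)) = √(379701 + (-4 - 13*683)) = √(379701 + (-4 - 8879)) = √(379701 - 8883) = √370818 = 9*√4578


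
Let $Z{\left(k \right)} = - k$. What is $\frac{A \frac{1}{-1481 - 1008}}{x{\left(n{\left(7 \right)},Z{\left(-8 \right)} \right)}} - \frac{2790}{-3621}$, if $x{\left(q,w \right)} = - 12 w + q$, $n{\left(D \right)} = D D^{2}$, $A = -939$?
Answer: $\frac{572881563}{742043081} \approx 0.77203$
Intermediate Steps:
$n{\left(D \right)} = D^{3}$
$x{\left(q,w \right)} = q - 12 w$
$\frac{A \frac{1}{-1481 - 1008}}{x{\left(n{\left(7 \right)},Z{\left(-8 \right)} \right)}} - \frac{2790}{-3621} = \frac{\left(-939\right) \frac{1}{-1481 - 1008}}{7^{3} - 12 \left(\left(-1\right) \left(-8\right)\right)} - \frac{2790}{-3621} = \frac{\left(-939\right) \frac{1}{-2489}}{343 - 96} - - \frac{930}{1207} = \frac{\left(-939\right) \left(- \frac{1}{2489}\right)}{343 - 96} + \frac{930}{1207} = \frac{939}{2489 \cdot 247} + \frac{930}{1207} = \frac{939}{2489} \cdot \frac{1}{247} + \frac{930}{1207} = \frac{939}{614783} + \frac{930}{1207} = \frac{572881563}{742043081}$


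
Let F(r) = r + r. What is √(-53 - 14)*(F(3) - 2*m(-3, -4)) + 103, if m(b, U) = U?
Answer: 103 + 14*I*√67 ≈ 103.0 + 114.59*I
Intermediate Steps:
F(r) = 2*r
√(-53 - 14)*(F(3) - 2*m(-3, -4)) + 103 = √(-53 - 14)*(2*3 - 2*(-4)) + 103 = √(-67)*(6 + 8) + 103 = (I*√67)*14 + 103 = 14*I*√67 + 103 = 103 + 14*I*√67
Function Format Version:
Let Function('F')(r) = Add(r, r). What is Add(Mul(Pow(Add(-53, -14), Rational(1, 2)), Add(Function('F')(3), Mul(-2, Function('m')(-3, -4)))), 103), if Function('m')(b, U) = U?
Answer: Add(103, Mul(14, I, Pow(67, Rational(1, 2)))) ≈ Add(103.00, Mul(114.59, I))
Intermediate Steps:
Function('F')(r) = Mul(2, r)
Add(Mul(Pow(Add(-53, -14), Rational(1, 2)), Add(Function('F')(3), Mul(-2, Function('m')(-3, -4)))), 103) = Add(Mul(Pow(Add(-53, -14), Rational(1, 2)), Add(Mul(2, 3), Mul(-2, -4))), 103) = Add(Mul(Pow(-67, Rational(1, 2)), Add(6, 8)), 103) = Add(Mul(Mul(I, Pow(67, Rational(1, 2))), 14), 103) = Add(Mul(14, I, Pow(67, Rational(1, 2))), 103) = Add(103, Mul(14, I, Pow(67, Rational(1, 2))))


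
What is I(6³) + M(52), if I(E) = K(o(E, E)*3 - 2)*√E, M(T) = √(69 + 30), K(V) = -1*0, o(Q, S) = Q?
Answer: 3*√11 ≈ 9.9499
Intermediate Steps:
K(V) = 0
M(T) = 3*√11 (M(T) = √99 = 3*√11)
I(E) = 0 (I(E) = 0*√E = 0)
I(6³) + M(52) = 0 + 3*√11 = 3*√11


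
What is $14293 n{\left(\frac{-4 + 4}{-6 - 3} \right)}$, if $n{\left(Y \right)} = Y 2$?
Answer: $0$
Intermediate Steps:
$n{\left(Y \right)} = 2 Y$
$14293 n{\left(\frac{-4 + 4}{-6 - 3} \right)} = 14293 \cdot 2 \frac{-4 + 4}{-6 - 3} = 14293 \cdot 2 \frac{0}{-9} = 14293 \cdot 2 \cdot 0 \left(- \frac{1}{9}\right) = 14293 \cdot 2 \cdot 0 = 14293 \cdot 0 = 0$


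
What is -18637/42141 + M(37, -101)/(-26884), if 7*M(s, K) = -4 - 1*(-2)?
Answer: -159417067/360474114 ≈ -0.44224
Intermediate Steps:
M(s, K) = -2/7 (M(s, K) = (-4 - 1*(-2))/7 = (-4 + 2)/7 = (⅐)*(-2) = -2/7)
-18637/42141 + M(37, -101)/(-26884) = -18637/42141 - 2/7/(-26884) = -18637*1/42141 - 2/7*(-1/26884) = -18637/42141 + 1/94094 = -159417067/360474114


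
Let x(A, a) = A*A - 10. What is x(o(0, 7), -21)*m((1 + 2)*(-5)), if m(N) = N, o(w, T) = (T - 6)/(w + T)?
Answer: 7335/49 ≈ 149.69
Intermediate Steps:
o(w, T) = (-6 + T)/(T + w)
x(A, a) = -10 + A² (x(A, a) = A² - 10 = -10 + A²)
x(o(0, 7), -21)*m((1 + 2)*(-5)) = (-10 + ((-6 + 7)/(7 + 0))²)*((1 + 2)*(-5)) = (-10 + (1/7)²)*(3*(-5)) = (-10 + ((⅐)*1)²)*(-15) = (-10 + (⅐)²)*(-15) = (-10 + 1/49)*(-15) = -489/49*(-15) = 7335/49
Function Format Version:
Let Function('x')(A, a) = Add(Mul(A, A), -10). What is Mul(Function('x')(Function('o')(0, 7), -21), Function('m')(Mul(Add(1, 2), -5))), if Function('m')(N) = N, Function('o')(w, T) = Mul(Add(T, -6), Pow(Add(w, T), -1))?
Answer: Rational(7335, 49) ≈ 149.69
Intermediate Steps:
Function('o')(w, T) = Mul(Pow(Add(T, w), -1), Add(-6, T)) (Function('o')(w, T) = Mul(Add(-6, T), Pow(Add(T, w), -1)) = Mul(Pow(Add(T, w), -1), Add(-6, T)))
Function('x')(A, a) = Add(-10, Pow(A, 2)) (Function('x')(A, a) = Add(Pow(A, 2), -10) = Add(-10, Pow(A, 2)))
Mul(Function('x')(Function('o')(0, 7), -21), Function('m')(Mul(Add(1, 2), -5))) = Mul(Add(-10, Pow(Mul(Pow(Add(7, 0), -1), Add(-6, 7)), 2)), Mul(Add(1, 2), -5)) = Mul(Add(-10, Pow(Mul(Pow(7, -1), 1), 2)), Mul(3, -5)) = Mul(Add(-10, Pow(Mul(Rational(1, 7), 1), 2)), -15) = Mul(Add(-10, Pow(Rational(1, 7), 2)), -15) = Mul(Add(-10, Rational(1, 49)), -15) = Mul(Rational(-489, 49), -15) = Rational(7335, 49)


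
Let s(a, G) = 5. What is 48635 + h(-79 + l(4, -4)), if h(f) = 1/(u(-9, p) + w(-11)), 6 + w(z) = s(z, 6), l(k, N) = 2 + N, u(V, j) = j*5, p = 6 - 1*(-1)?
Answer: 1653591/34 ≈ 48635.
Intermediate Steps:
p = 7 (p = 6 + 1 = 7)
u(V, j) = 5*j
w(z) = -1 (w(z) = -6 + 5 = -1)
h(f) = 1/34 (h(f) = 1/(5*7 - 1) = 1/(35 - 1) = 1/34)
48635 + h(-79 + l(4, -4)) = 48635 + 1/34 = 1653591/34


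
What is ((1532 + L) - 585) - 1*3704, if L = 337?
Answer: -2420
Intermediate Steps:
((1532 + L) - 585) - 1*3704 = ((1532 + 337) - 585) - 1*3704 = (1869 - 585) - 3704 = 1284 - 3704 = -2420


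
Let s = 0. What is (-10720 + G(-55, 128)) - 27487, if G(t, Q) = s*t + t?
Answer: -38262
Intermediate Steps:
G(t, Q) = t (G(t, Q) = 0*t + t = 0 + t = t)
(-10720 + G(-55, 128)) - 27487 = (-10720 - 55) - 27487 = -10775 - 27487 = -38262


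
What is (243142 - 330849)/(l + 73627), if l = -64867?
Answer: -87707/8760 ≈ -10.012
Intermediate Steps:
(243142 - 330849)/(l + 73627) = (243142 - 330849)/(-64867 + 73627) = -87707/8760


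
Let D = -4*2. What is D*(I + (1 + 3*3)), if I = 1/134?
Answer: -5364/67 ≈ -80.060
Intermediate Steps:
I = 1/134 ≈ 0.0074627
D = -8
D*(I + (1 + 3*3)) = -8*(1/134 + (1 + 3*3)) = -8*(1/134 + (1 + 9)) = -8*(1/134 + 10) = -8*1341/134 = -5364/67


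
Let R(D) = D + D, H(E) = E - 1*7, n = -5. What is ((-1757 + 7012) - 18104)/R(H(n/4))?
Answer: 8566/11 ≈ 778.73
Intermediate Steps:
H(E) = -7 + E (H(E) = E - 7 = -7 + E)
R(D) = 2*D
((-1757 + 7012) - 18104)/R(H(n/4)) = ((-1757 + 7012) - 18104)/((2*(-7 - 5/4))) = (5255 - 18104)/((2*(-7 - 5*¼))) = -12849*1/(2*(-7 - 5/4)) = -12849/(2*(-33/4)) = -12849/(-33/2) = -12849*(-2/33) = 8566/11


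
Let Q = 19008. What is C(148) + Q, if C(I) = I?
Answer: 19156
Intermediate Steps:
C(148) + Q = 148 + 19008 = 19156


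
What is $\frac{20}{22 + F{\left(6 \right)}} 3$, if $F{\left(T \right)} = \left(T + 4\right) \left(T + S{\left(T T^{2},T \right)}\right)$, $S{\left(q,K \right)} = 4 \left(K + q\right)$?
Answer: $\frac{30}{4481} \approx 0.0066949$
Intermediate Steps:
$S{\left(q,K \right)} = 4 K + 4 q$
$F{\left(T \right)} = \left(4 + T\right) \left(4 T^{3} + 5 T\right)$ ($F{\left(T \right)} = \left(T + 4\right) \left(T + \left(4 T + 4 T T^{2}\right)\right) = \left(4 + T\right) \left(T + \left(4 T + 4 T^{3}\right)\right) = \left(4 + T\right) \left(4 T^{3} + 5 T\right)$)
$\frac{20}{22 + F{\left(6 \right)}} 3 = \frac{20}{22 + 6 \left(20 + 4 \cdot 6^{3} + 5 \cdot 6 + 16 \cdot 6^{2}\right)} 3 = \frac{20}{22 + 6 \left(20 + 4 \cdot 216 + 30 + 16 \cdot 36\right)} 3 = \frac{20}{22 + 6 \left(20 + 864 + 30 + 576\right)} 3 = \frac{20}{22 + 6 \cdot 1490} \cdot 3 = \frac{20}{22 + 8940} \cdot 3 = \frac{20}{8962} \cdot 3 = 20 \cdot \frac{1}{8962} \cdot 3 = \frac{10}{4481} \cdot 3 = \frac{30}{4481}$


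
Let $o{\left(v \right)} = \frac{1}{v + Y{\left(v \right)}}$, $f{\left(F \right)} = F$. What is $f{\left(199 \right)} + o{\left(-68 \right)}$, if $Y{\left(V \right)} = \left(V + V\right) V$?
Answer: $\frac{1826821}{9180} \approx 199.0$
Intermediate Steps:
$Y{\left(V \right)} = 2 V^{2}$ ($Y{\left(V \right)} = 2 V V = 2 V^{2}$)
$o{\left(v \right)} = \frac{1}{v + 2 v^{2}}$
$f{\left(199 \right)} + o{\left(-68 \right)} = 199 + \frac{1}{\left(-68\right) \left(1 + 2 \left(-68\right)\right)} = 199 - \frac{1}{68 \left(1 - 136\right)} = 199 - \frac{1}{68 \left(-135\right)} = 199 - - \frac{1}{9180} = 199 + \frac{1}{9180} = \frac{1826821}{9180}$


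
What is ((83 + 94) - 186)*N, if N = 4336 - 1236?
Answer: -27900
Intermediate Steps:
N = 3100
((83 + 94) - 186)*N = ((83 + 94) - 186)*3100 = (177 - 186)*3100 = -9*3100 = -27900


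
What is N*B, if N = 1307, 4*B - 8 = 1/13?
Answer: 137235/52 ≈ 2639.1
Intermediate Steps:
B = 105/52 (B = 2 + (1/4)/13 = 2 + (1/4)*(1/13) = 2 + 1/52 = 105/52 ≈ 2.0192)
N*B = 1307*(105/52) = 137235/52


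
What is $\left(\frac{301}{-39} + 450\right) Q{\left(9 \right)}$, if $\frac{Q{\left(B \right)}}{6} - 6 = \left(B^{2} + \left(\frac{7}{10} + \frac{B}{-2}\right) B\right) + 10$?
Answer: $\frac{10832372}{65} \approx 1.6665 \cdot 10^{5}$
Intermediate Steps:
$Q{\left(B \right)} = 96 + 6 B^{2} + 6 B \left(\frac{7}{10} - \frac{B}{2}\right)$ ($Q{\left(B \right)} = 36 + 6 \left(\left(B^{2} + \left(\frac{7}{10} + \frac{B}{-2}\right) B\right) + 10\right) = 36 + 6 \left(\left(B^{2} + \left(7 \cdot \frac{1}{10} + B \left(- \frac{1}{2}\right)\right) B\right) + 10\right) = 36 + 6 \left(\left(B^{2} + \left(\frac{7}{10} - \frac{B}{2}\right) B\right) + 10\right) = 36 + 6 \left(\left(B^{2} + B \left(\frac{7}{10} - \frac{B}{2}\right)\right) + 10\right) = 36 + 6 \left(10 + B^{2} + B \left(\frac{7}{10} - \frac{B}{2}\right)\right) = 36 + \left(60 + 6 B^{2} + 6 B \left(\frac{7}{10} - \frac{B}{2}\right)\right) = 96 + 6 B^{2} + 6 B \left(\frac{7}{10} - \frac{B}{2}\right)$)
$\left(\frac{301}{-39} + 450\right) Q{\left(9 \right)} = \left(\frac{301}{-39} + 450\right) \left(96 + 3 \cdot 9^{2} + \frac{21}{5} \cdot 9\right) = \left(301 \left(- \frac{1}{39}\right) + 450\right) \left(96 + 3 \cdot 81 + \frac{189}{5}\right) = \left(- \frac{301}{39} + 450\right) \left(96 + 243 + \frac{189}{5}\right) = \frac{17249}{39} \cdot \frac{1884}{5} = \frac{10832372}{65}$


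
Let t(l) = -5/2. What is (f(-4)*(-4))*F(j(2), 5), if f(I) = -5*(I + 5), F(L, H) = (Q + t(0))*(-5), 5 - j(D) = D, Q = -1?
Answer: 350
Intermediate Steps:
t(l) = -5/2 (t(l) = -5*1/2 = -5/2)
j(D) = 5 - D
F(L, H) = 35/2 (F(L, H) = (-1 - 5/2)*(-5) = -7/2*(-5) = 35/2)
f(I) = -25 - 5*I (f(I) = -5*(5 + I) = -25 - 5*I)
(f(-4)*(-4))*F(j(2), 5) = ((-25 - 5*(-4))*(-4))*(35/2) = ((-25 + 20)*(-4))*(35/2) = -5*(-4)*(35/2) = 20*(35/2) = 350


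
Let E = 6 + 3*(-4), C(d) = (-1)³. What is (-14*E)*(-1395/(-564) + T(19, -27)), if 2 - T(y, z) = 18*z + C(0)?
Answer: 1940337/47 ≈ 41284.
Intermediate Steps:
C(d) = -1
T(y, z) = 3 - 18*z (T(y, z) = 2 - (18*z - 1) = 2 - (-1 + 18*z) = 2 + (1 - 18*z) = 3 - 18*z)
E = -6 (E = 6 - 12 = -6)
(-14*E)*(-1395/(-564) + T(19, -27)) = (-14*(-6))*(-1395/(-564) + (3 - 18*(-27))) = 84*(-1395*(-1/564) + (3 + 486)) = 84*(465/188 + 489) = 84*(92397/188) = 1940337/47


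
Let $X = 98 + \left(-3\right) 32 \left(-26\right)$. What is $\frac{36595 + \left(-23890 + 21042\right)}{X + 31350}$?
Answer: $\frac{33747}{33944} \approx 0.9942$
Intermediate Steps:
$X = 2594$ ($X = 98 - -2496 = 98 + 2496 = 2594$)
$\frac{36595 + \left(-23890 + 21042\right)}{X + 31350} = \frac{36595 + \left(-23890 + 21042\right)}{2594 + 31350} = \frac{36595 - 2848}{33944} = 33747 \cdot \frac{1}{33944} = \frac{33747}{33944}$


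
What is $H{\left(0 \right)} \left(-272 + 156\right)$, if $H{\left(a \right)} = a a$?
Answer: $0$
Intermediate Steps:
$H{\left(a \right)} = a^{2}$
$H{\left(0 \right)} \left(-272 + 156\right) = 0^{2} \left(-272 + 156\right) = 0 \left(-116\right) = 0$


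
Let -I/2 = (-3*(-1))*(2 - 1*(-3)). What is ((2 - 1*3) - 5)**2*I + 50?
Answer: -1030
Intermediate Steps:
I = -30 (I = -2*(-3*(-1))*(2 - 1*(-3)) = -6*(2 + 3) = -6*5 = -2*15 = -30)
((2 - 1*3) - 5)**2*I + 50 = ((2 - 1*3) - 5)**2*(-30) + 50 = ((2 - 3) - 5)**2*(-30) + 50 = (-1 - 5)**2*(-30) + 50 = (-6)**2*(-30) + 50 = 36*(-30) + 50 = -1080 + 50 = -1030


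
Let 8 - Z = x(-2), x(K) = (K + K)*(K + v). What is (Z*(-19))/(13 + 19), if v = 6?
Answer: -57/4 ≈ -14.250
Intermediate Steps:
x(K) = 2*K*(6 + K) (x(K) = (K + K)*(K + 6) = (2*K)*(6 + K) = 2*K*(6 + K))
Z = 24 (Z = 8 - 2*(-2)*(6 - 2) = 8 - 2*(-2)*4 = 8 - 1*(-16) = 8 + 16 = 24)
(Z*(-19))/(13 + 19) = (24*(-19))/(13 + 19) = -456/32 = -456*1/32 = -57/4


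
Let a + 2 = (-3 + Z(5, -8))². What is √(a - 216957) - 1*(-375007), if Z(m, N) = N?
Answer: 375007 + I*√216838 ≈ 3.7501e+5 + 465.66*I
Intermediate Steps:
a = 119 (a = -2 + (-3 - 8)² = -2 + (-11)² = -2 + 121 = 119)
√(a - 216957) - 1*(-375007) = √(119 - 216957) - 1*(-375007) = √(-216838) + 375007 = I*√216838 + 375007 = 375007 + I*√216838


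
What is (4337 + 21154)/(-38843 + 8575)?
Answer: -25491/30268 ≈ -0.84218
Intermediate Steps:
(4337 + 21154)/(-38843 + 8575) = 25491/(-30268) = 25491*(-1/30268) = -25491/30268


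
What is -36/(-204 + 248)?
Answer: -9/11 ≈ -0.81818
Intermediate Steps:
-36/(-204 + 248) = -36/44 = -36*1/44 = -9/11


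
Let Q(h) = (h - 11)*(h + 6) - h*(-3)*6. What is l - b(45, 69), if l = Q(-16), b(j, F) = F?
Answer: -87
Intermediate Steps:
Q(h) = 18*h + (-11 + h)*(6 + h) (Q(h) = (-11 + h)*(6 + h) - (-3*h)*6 = (-11 + h)*(6 + h) - (-18)*h = (-11 + h)*(6 + h) + 18*h = 18*h + (-11 + h)*(6 + h))
l = -18 (l = -66 + (-16)**2 + 13*(-16) = -66 + 256 - 208 = -18)
l - b(45, 69) = -18 - 1*69 = -18 - 69 = -87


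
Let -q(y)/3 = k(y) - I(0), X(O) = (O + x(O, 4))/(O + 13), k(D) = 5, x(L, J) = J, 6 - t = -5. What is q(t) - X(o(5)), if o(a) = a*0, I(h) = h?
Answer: -199/13 ≈ -15.308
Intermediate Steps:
t = 11 (t = 6 - 1*(-5) = 6 + 5 = 11)
o(a) = 0
X(O) = (4 + O)/(13 + O) (X(O) = (O + 4)/(O + 13) = (4 + O)/(13 + O))
q(y) = -15 (q(y) = -3*(5 - 1*0) = -3*(5 + 0) = -3*5 = -15)
q(t) - X(o(5)) = -15 - (4 + 0)/(13 + 0) = -15 - 4/13 = -199/13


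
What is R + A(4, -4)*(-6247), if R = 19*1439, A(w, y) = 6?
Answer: -10141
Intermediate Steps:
R = 27341
R + A(4, -4)*(-6247) = 27341 + 6*(-6247) = 27341 - 37482 = -10141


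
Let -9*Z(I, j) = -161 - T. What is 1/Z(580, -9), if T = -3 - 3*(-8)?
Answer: 9/182 ≈ 0.049451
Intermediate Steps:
T = 21 (T = -3 + 24 = 21)
Z(I, j) = 182/9 (Z(I, j) = -(-161 - 1*21)/9 = -(-161 - 21)/9 = -⅑*(-182) = 182/9)
1/Z(580, -9) = 1/(182/9) = 9/182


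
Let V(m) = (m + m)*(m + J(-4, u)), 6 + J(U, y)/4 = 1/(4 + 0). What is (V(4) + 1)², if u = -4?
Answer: 22801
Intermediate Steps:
J(U, y) = -23 (J(U, y) = -24 + 4/(4 + 0) = -24 + 4/4 = -24 + 4*(¼) = -24 + 1 = -23)
V(m) = 2*m*(-23 + m) (V(m) = (m + m)*(m - 23) = (2*m)*(-23 + m) = 2*m*(-23 + m))
(V(4) + 1)² = (2*4*(-23 + 4) + 1)² = (2*4*(-19) + 1)² = (-152 + 1)² = (-151)² = 22801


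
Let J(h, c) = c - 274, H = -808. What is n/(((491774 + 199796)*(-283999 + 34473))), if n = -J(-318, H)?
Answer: -541/86282347910 ≈ -6.2701e-9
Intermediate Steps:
J(h, c) = -274 + c
n = 1082 (n = -(-274 - 808) = -1*(-1082) = 1082)
n/(((491774 + 199796)*(-283999 + 34473))) = 1082/(((491774 + 199796)*(-283999 + 34473))) = 1082/((691570*(-249526))) = 1082/(-172564695820) = 1082*(-1/172564695820) = -541/86282347910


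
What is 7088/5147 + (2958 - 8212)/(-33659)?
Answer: 265617330/173242873 ≈ 1.5332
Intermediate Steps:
7088/5147 + (2958 - 8212)/(-33659) = 7088*(1/5147) - 5254*(-1/33659) = 7088/5147 + 5254/33659 = 265617330/173242873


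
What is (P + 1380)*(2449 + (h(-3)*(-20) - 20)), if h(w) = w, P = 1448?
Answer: 7038892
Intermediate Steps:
(P + 1380)*(2449 + (h(-3)*(-20) - 20)) = (1448 + 1380)*(2449 + (-3*(-20) - 20)) = 2828*(2449 + (60 - 20)) = 2828*(2449 + 40) = 2828*2489 = 7038892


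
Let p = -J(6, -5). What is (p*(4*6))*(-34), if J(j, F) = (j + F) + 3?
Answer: 3264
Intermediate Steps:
J(j, F) = 3 + F + j (J(j, F) = (F + j) + 3 = 3 + F + j)
p = -4 (p = -(3 - 5 + 6) = -1*4 = -4)
(p*(4*6))*(-34) = -16*6*(-34) = -4*24*(-34) = -96*(-34) = 3264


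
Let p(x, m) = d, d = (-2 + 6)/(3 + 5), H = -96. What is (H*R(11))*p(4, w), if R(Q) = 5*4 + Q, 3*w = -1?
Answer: -1488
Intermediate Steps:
w = -⅓ (w = (⅓)*(-1) = -⅓ ≈ -0.33333)
R(Q) = 20 + Q
d = ½ (d = 4/8 = 4*(⅛) = ½ ≈ 0.50000)
p(x, m) = ½
(H*R(11))*p(4, w) = -96*(20 + 11)*(½) = -96*31*(½) = -2976*½ = -1488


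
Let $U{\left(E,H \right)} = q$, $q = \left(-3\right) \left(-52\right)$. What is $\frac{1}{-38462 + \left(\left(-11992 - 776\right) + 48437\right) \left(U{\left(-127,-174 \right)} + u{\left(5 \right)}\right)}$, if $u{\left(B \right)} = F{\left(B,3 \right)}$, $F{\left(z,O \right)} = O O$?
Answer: $\frac{1}{5846923} \approx 1.7103 \cdot 10^{-7}$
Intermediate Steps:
$F{\left(z,O \right)} = O^{2}$
$q = 156$
$U{\left(E,H \right)} = 156$
$u{\left(B \right)} = 9$ ($u{\left(B \right)} = 3^{2} = 9$)
$\frac{1}{-38462 + \left(\left(-11992 - 776\right) + 48437\right) \left(U{\left(-127,-174 \right)} + u{\left(5 \right)}\right)} = \frac{1}{-38462 + \left(\left(-11992 - 776\right) + 48437\right) \left(156 + 9\right)} = \frac{1}{-38462 + \left(-12768 + 48437\right) 165} = \frac{1}{-38462 + 35669 \cdot 165} = \frac{1}{-38462 + 5885385} = \frac{1}{5846923}$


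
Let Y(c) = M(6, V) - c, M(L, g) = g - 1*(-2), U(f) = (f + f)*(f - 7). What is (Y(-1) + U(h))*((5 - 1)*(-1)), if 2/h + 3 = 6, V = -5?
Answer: 376/9 ≈ 41.778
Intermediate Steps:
h = 2/3 (h = 2/(-3 + 6) = 2/3 ≈ 0.66667)
U(f) = 2*f*(-7 + f) (U(f) = (2*f)*(-7 + f) = 2*f*(-7 + f))
M(L, g) = 2 + g (M(L, g) = g + 2 = 2 + g)
Y(c) = -3 - c (Y(c) = (2 - 5) - c = -3 - c)
(Y(-1) + U(h))*((5 - 1)*(-1)) = ((-3 - 1*(-1)) + 2*(2/3)*(-7 + 2/3))*((5 - 1)*(-1)) = ((-3 + 1) + 2*(2/3)*(-19/3))*(4*(-1)) = (-2 - 76/9)*(-4) = -94/9*(-4) = 376/9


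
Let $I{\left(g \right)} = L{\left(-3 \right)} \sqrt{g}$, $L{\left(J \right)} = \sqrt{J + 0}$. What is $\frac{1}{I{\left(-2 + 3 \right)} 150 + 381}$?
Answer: $\frac{127}{70887} - \frac{50 i \sqrt{3}}{70887} \approx 0.0017916 - 0.0012217 i$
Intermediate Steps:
$L{\left(J \right)} = \sqrt{J}$
$I{\left(g \right)} = i \sqrt{3} \sqrt{g}$ ($I{\left(g \right)} = \sqrt{-3} \sqrt{g} = i \sqrt{3} \sqrt{g}$)
$\frac{1}{I{\left(-2 + 3 \right)} 150 + 381} = \frac{1}{i \sqrt{3} \sqrt{-2 + 3} \cdot 150 + 381} = \frac{1}{i \sqrt{3} \sqrt{1} \cdot 150 + 381} = \frac{1}{i \sqrt{3} \cdot 1 \cdot 150 + 381} = \frac{1}{i \sqrt{3} \cdot 150 + 381} = \frac{1}{150 i \sqrt{3} + 381} = \frac{1}{381 + 150 i \sqrt{3}}$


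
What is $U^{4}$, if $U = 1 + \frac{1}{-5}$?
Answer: $\frac{256}{625} \approx 0.4096$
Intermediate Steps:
$U = \frac{4}{5}$ ($U = 1 - \frac{1}{5} = \frac{4}{5} \approx 0.8$)
$U^{4} = \left(\frac{4}{5}\right)^{4} = \frac{256}{625}$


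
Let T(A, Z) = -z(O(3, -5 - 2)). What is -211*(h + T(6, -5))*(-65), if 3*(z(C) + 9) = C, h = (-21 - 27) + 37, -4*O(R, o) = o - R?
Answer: -233155/6 ≈ -38859.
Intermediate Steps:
O(R, o) = -o/4 + R/4 (O(R, o) = -(o - R)/4 = -o/4 + R/4)
h = -11 (h = -48 + 37 = -11)
z(C) = -9 + C/3
T(A, Z) = 49/6 (T(A, Z) = -(-9 + (-(-5 - 2)/4 + (1/4)*3)/3) = -(-9 + (-1/4*(-7) + 3/4)/3) = -(-9 + (7/4 + 3/4)/3) = -(-9 + (1/3)*(5/2)) = -(-9 + 5/6) = -1*(-49/6) = 49/6)
-211*(h + T(6, -5))*(-65) = -211*(-11 + 49/6)*(-65) = -211*(-17/6)*(-65) = (3587/6)*(-65) = -233155/6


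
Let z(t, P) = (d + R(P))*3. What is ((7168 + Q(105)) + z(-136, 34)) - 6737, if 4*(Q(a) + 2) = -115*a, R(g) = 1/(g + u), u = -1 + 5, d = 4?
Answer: -195903/76 ≈ -2577.7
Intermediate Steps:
u = 4
R(g) = 1/(4 + g) (R(g) = 1/(g + 4) = 1/(4 + g))
Q(a) = -2 - 115*a/4 (Q(a) = -2 + (-115*a)/4 = -2 - 115*a/4)
z(t, P) = 12 + 3/(4 + P) (z(t, P) = (4 + 1/(4 + P))*3 = 12 + 3/(4 + P))
((7168 + Q(105)) + z(-136, 34)) - 6737 = ((7168 + (-2 - 115/4*105)) + 3*(17 + 4*34)/(4 + 34)) - 6737 = ((7168 + (-2 - 12075/4)) + 3*(17 + 136)/38) - 6737 = ((7168 - 12083/4) + 3*(1/38)*153) - 6737 = (16589/4 + 459/38) - 6737 = 316109/76 - 6737 = -195903/76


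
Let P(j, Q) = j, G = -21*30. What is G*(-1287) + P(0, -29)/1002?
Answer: 810810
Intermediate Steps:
G = -630
G*(-1287) + P(0, -29)/1002 = -630*(-1287) + 0/1002 = 810810 + 0*(1/1002) = 810810 + 0 = 810810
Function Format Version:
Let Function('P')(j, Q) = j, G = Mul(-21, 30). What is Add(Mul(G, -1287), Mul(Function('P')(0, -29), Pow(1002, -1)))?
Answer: 810810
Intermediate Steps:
G = -630
Add(Mul(G, -1287), Mul(Function('P')(0, -29), Pow(1002, -1))) = Add(Mul(-630, -1287), Mul(0, Pow(1002, -1))) = Add(810810, Mul(0, Rational(1, 1002))) = Add(810810, 0) = 810810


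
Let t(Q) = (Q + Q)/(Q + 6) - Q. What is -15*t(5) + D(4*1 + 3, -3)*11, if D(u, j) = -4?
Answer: 191/11 ≈ 17.364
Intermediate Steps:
t(Q) = -Q + 2*Q/(6 + Q) (t(Q) = (2*Q)/(6 + Q) - Q = 2*Q/(6 + Q) - Q = -Q + 2*Q/(6 + Q))
-15*t(5) + D(4*1 + 3, -3)*11 = -(-15)*5*(4 + 5)/(6 + 5) - 4*11 = -(-15)*5*9/11 - 44 = -15*(-45/11) - 44 = 675/11 - 44 = 191/11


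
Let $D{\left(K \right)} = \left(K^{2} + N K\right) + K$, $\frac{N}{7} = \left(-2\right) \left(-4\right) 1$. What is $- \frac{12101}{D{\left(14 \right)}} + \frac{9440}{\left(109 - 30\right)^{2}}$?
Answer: $- \frac{66138981}{6203554} \approx -10.661$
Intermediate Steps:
$N = 56$ ($N = 7 \left(-2\right) \left(-4\right) 1 = 7 \cdot 8 \cdot 1 = 7 \cdot 8 = 56$)
$D{\left(K \right)} = K^{2} + 57 K$ ($D{\left(K \right)} = \left(K^{2} + 56 K\right) + K = K^{2} + 57 K$)
$- \frac{12101}{D{\left(14 \right)}} + \frac{9440}{\left(109 - 30\right)^{2}} = - \frac{12101}{14 \left(57 + 14\right)} + \frac{9440}{\left(109 - 30\right)^{2}} = - \frac{12101}{14 \cdot 71} + \frac{9440}{79^{2}} = - \frac{12101}{994} + \frac{9440}{6241} = - \frac{66138981}{6203554}$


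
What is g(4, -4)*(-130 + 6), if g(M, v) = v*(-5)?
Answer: -2480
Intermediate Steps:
g(M, v) = -5*v
g(4, -4)*(-130 + 6) = (-5*(-4))*(-130 + 6) = 20*(-124) = -2480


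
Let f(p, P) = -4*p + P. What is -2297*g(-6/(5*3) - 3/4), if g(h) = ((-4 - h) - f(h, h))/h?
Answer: -289422/23 ≈ -12584.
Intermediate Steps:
f(p, P) = P - 4*p
g(h) = (-4 + 2*h)/h (g(h) = ((-4 - h) - (h - 4*h))/h = ((-4 - h) - (-3)*h)/h = ((-4 - h) + 3*h)/h = (-4 + 2*h)/h)
-2297*g(-6/(5*3) - 3/4) = -2297*(2 - 4/(-6/(5*3) - 3/4)) = -2297*(2 - 4/(-6/15 - 3*¼)) = -2297*(2 - 4/(-6*1/15 - ¾)) = -2297*(2 - 4/(-⅖ - ¾)) = -2297*(2 - 4/(-23/20)) = -2297*(2 - 4*(-20/23)) = -2297*(2 + 80/23) = -2297*126/23 = -289422/23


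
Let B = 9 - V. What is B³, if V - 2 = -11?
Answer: 5832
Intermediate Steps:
V = -9 (V = 2 - 11 = -9)
B = 18 (B = 9 - 1*(-9) = 9 + 9 = 18)
B³ = 18³ = 5832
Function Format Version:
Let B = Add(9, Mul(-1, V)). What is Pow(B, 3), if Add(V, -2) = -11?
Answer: 5832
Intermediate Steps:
V = -9 (V = Add(2, -11) = -9)
B = 18 (B = Add(9, Mul(-1, -9)) = Add(9, 9) = 18)
Pow(B, 3) = Pow(18, 3) = 5832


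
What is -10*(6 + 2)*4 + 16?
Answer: -304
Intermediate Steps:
-10*(6 + 2)*4 + 16 = -80*4 + 16 = -10*32 + 16 = -320 + 16 = -304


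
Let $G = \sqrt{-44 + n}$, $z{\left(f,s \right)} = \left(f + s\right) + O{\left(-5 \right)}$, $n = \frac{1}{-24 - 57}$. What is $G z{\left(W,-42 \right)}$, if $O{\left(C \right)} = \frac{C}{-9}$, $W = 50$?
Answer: $\frac{77 i \sqrt{3565}}{81} \approx 56.759 i$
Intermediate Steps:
$O{\left(C \right)} = - \frac{C}{9}$ ($O{\left(C \right)} = C \left(- \frac{1}{9}\right) = - \frac{C}{9}$)
$n = - \frac{1}{81}$ ($n = \frac{1}{-81} = - \frac{1}{81} \approx -0.012346$)
$z{\left(f,s \right)} = \frac{5}{9} + f + s$ ($z{\left(f,s \right)} = \left(f + s\right) - - \frac{5}{9} = \left(f + s\right) + \frac{5}{9} = \frac{5}{9} + f + s$)
$G = \frac{i \sqrt{3565}}{9}$ ($G = \sqrt{-44 - \frac{1}{81}} = \sqrt{- \frac{3565}{81}} = \frac{i \sqrt{3565}}{9} \approx 6.6342 i$)
$G z{\left(W,-42 \right)} = \frac{i \sqrt{3565}}{9} \left(\frac{5}{9} + 50 - 42\right) = \frac{i \sqrt{3565}}{9} \cdot \frac{77}{9} = \frac{77 i \sqrt{3565}}{81}$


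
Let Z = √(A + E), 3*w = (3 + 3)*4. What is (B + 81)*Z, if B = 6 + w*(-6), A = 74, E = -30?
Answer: 78*√11 ≈ 258.70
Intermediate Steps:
w = 8 (w = ((3 + 3)*4)/3 = (6*4)/3 = (⅓)*24 = 8)
Z = 2*√11 (Z = √(74 - 30) = √44 = 2*√11 ≈ 6.6332)
B = -42 (B = 6 + 8*(-6) = 6 - 48 = -42)
(B + 81)*Z = (-42 + 81)*(2*√11) = 39*(2*√11) = 78*√11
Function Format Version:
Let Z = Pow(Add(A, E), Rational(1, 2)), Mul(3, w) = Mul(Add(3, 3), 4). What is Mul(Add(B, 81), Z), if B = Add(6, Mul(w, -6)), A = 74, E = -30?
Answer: Mul(78, Pow(11, Rational(1, 2))) ≈ 258.70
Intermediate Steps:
w = 8 (w = Mul(Rational(1, 3), Mul(Add(3, 3), 4)) = Mul(Rational(1, 3), Mul(6, 4)) = Mul(Rational(1, 3), 24) = 8)
Z = Mul(2, Pow(11, Rational(1, 2))) (Z = Pow(Add(74, -30), Rational(1, 2)) = Pow(44, Rational(1, 2)) = Mul(2, Pow(11, Rational(1, 2))) ≈ 6.6332)
B = -42 (B = Add(6, Mul(8, -6)) = Add(6, -48) = -42)
Mul(Add(B, 81), Z) = Mul(Add(-42, 81), Mul(2, Pow(11, Rational(1, 2)))) = Mul(39, Mul(2, Pow(11, Rational(1, 2)))) = Mul(78, Pow(11, Rational(1, 2)))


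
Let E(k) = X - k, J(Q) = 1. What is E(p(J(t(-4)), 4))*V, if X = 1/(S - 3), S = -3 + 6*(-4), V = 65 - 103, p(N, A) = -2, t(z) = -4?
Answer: -1121/15 ≈ -74.733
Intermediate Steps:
V = -38
S = -27 (S = -3 - 24 = -27)
X = -1/30 (X = 1/(-27 - 3) = 1/(-30) = -1/30 ≈ -0.033333)
E(k) = -1/30 - k
E(p(J(t(-4)), 4))*V = (-1/30 - 1*(-2))*(-38) = (-1/30 + 2)*(-38) = (59/30)*(-38) = -1121/15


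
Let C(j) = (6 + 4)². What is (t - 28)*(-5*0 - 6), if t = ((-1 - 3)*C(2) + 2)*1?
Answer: 2556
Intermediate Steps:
C(j) = 100 (C(j) = 10² = 100)
t = -398 (t = ((-1 - 3)*100 + 2)*1 = (-4*100 + 2)*1 = (-400 + 2)*1 = -398*1 = -398)
(t - 28)*(-5*0 - 6) = (-398 - 28)*(-5*0 - 6) = -426*(0 - 6) = -426*(-6) = 2556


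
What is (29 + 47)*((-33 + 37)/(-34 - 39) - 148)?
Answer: -821408/73 ≈ -11252.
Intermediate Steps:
(29 + 47)*((-33 + 37)/(-34 - 39) - 148) = 76*(4/(-73) - 148) = 76*(4*(-1/73) - 148) = 76*(-4/73 - 148) = 76*(-10808/73) = -821408/73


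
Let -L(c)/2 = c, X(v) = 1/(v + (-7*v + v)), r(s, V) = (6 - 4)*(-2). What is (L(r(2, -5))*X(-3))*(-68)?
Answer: -544/15 ≈ -36.267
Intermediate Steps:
r(s, V) = -4 (r(s, V) = 2*(-2) = -4)
X(v) = -1/(5*v) (X(v) = 1/(v - 6*v) = 1/(-5*v) = -1/(5*v))
L(c) = -2*c
(L(r(2, -5))*X(-3))*(-68) = ((-2*(-4))*(-⅕/(-3)))*(-68) = (8*(-⅕*(-⅓)))*(-68) = (8*(1/15))*(-68) = (8/15)*(-68) = -544/15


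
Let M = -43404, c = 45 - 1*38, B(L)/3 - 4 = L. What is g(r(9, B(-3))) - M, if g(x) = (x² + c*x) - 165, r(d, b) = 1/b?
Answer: 389173/9 ≈ 43241.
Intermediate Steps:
B(L) = 12 + 3*L
c = 7 (c = 45 - 38 = 7)
g(x) = -165 + x² + 7*x (g(x) = (x² + 7*x) - 165 = -165 + x² + 7*x)
g(r(9, B(-3))) - M = (-165 + (1/(12 + 3*(-3)))² + 7/(12 + 3*(-3))) - 1*(-43404) = (-165 + (1/(12 - 9))² + 7/(12 - 9)) + 43404 = (-165 + (1/3)² + 7/3) + 43404 = (-165 + (⅓)² + 7*(⅓)) + 43404 = (-165 + ⅑ + 7/3) + 43404 = -1463/9 + 43404 = 389173/9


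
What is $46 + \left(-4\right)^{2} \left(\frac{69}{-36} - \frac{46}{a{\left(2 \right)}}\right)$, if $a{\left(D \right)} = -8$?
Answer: $\frac{322}{3} \approx 107.33$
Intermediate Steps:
$46 + \left(-4\right)^{2} \left(\frac{69}{-36} - \frac{46}{a{\left(2 \right)}}\right) = 46 + \left(-4\right)^{2} \left(\frac{69}{-36} - \frac{46}{-8}\right) = 46 + 16 \left(69 \left(- \frac{1}{36}\right) - - \frac{23}{4}\right) = 46 + 16 \left(- \frac{23}{12} + \frac{23}{4}\right) = 46 + 16 \cdot \frac{23}{6} = 46 + \frac{184}{3} = \frac{322}{3}$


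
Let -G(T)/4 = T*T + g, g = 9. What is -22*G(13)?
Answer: 15664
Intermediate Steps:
G(T) = -36 - 4*T² (G(T) = -4*(T*T + 9) = -4*(T² + 9) = -4*(9 + T²) = -36 - 4*T²)
-22*G(13) = -22*(-36 - 4*13²) = -22*(-36 - 4*169) = -22*(-36 - 676) = -22*(-712) = 15664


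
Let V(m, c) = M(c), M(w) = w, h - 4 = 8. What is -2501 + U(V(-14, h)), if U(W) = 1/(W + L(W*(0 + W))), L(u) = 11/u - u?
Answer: -47511641/18997 ≈ -2501.0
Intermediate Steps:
h = 12 (h = 4 + 8 = 12)
L(u) = -u + 11/u
V(m, c) = c
U(W) = 1/(W - W² + 11/W²) (U(W) = 1/(W + (-W*(0 + W) + 11/((W*(0 + W))))) = 1/(W + (-W*W + 11/((W*W)))) = 1/(W + (-W² + 11/(W²))) = 1/(W + (-W² + 11/W²)) = 1/(W - W² + 11/W²))
-2501 + U(V(-14, h)) = -2501 + 12²/(11 + 12³*(1 - 1*12)) = -2501 + 144/(11 + 1728*(1 - 12)) = -2501 + 144/(11 + 1728*(-11)) = -2501 + 144/(11 - 19008) = -2501 + 144/(-18997) = -2501 + 144*(-1/18997) = -2501 - 144/18997 = -47511641/18997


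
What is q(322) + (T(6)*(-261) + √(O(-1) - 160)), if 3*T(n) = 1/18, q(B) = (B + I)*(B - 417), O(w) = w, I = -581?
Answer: 147601/6 + I*√161 ≈ 24600.0 + 12.689*I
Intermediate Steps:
q(B) = (-581 + B)*(-417 + B) (q(B) = (B - 581)*(B - 417) = (-581 + B)*(-417 + B))
T(n) = 1/54 (T(n) = (⅓)/18 = (⅓)*(1/18) = 1/54)
q(322) + (T(6)*(-261) + √(O(-1) - 160)) = (242277 + 322² - 998*322) + ((1/54)*(-261) + √(-1 - 160)) = (242277 + 103684 - 321356) + (-29/6 + √(-161)) = 24605 + (-29/6 + I*√161) = 147601/6 + I*√161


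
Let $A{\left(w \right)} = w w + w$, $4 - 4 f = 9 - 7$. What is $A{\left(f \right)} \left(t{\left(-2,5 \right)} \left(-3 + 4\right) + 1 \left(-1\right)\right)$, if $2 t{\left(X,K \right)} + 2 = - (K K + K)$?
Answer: $- \frac{51}{4} \approx -12.75$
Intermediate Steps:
$t{\left(X,K \right)} = -1 - \frac{K}{2} - \frac{K^{2}}{2}$ ($t{\left(X,K \right)} = -1 + \frac{\left(-1\right) \left(K K + K\right)}{2} = -1 + \frac{\left(-1\right) \left(K^{2} + K\right)}{2} = -1 + \frac{\left(-1\right) \left(K + K^{2}\right)}{2} = -1 + \frac{- K - K^{2}}{2} = -1 - \left(\frac{K}{2} + \frac{K^{2}}{2}\right) = -1 - \frac{K}{2} - \frac{K^{2}}{2}$)
$f = \frac{1}{2}$ ($f = 1 - \frac{9 - 7}{4} = 1 - \frac{1}{2} = \frac{1}{2} \approx 0.5$)
$A{\left(w \right)} = w + w^{2}$ ($A{\left(w \right)} = w^{2} + w = w + w^{2}$)
$A{\left(f \right)} \left(t{\left(-2,5 \right)} \left(-3 + 4\right) + 1 \left(-1\right)\right) = \frac{1 + \frac{1}{2}}{2} \left(\left(-1 - \frac{5}{2} - \frac{5^{2}}{2}\right) \left(-3 + 4\right) + 1 \left(-1\right)\right) = \frac{1}{2} \cdot \frac{3}{2} \left(\left(-1 - \frac{5}{2} - \frac{25}{2}\right) 1 - 1\right) = \frac{3 \left(\left(-1 - \frac{5}{2} - \frac{25}{2}\right) 1 - 1\right)}{4} = \frac{3 \left(\left(-16\right) 1 - 1\right)}{4} = \frac{3 \left(-16 - 1\right)}{4} = \frac{3}{4} \left(-17\right) = - \frac{51}{4}$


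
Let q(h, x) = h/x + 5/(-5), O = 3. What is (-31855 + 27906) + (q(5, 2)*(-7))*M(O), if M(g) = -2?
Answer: -3928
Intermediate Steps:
q(h, x) = -1 + h/x (q(h, x) = h/x + 5*(-⅕) = h/x - 1 = -1 + h/x)
(-31855 + 27906) + (q(5, 2)*(-7))*M(O) = (-31855 + 27906) + (((5 - 1*2)/2)*(-7))*(-2) = -3949 + (((5 - 2)/2)*(-7))*(-2) = -3949 + (((½)*3)*(-7))*(-2) = -3949 + ((3/2)*(-7))*(-2) = -3949 - 21/2*(-2) = -3949 + 21 = -3928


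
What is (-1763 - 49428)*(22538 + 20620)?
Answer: -2209301178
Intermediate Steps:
(-1763 - 49428)*(22538 + 20620) = -51191*43158 = -2209301178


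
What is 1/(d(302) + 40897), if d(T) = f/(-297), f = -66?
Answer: 9/368075 ≈ 2.4452e-5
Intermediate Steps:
d(T) = 2/9 (d(T) = -66/(-297) = -66*(-1/297) = 2/9)
1/(d(302) + 40897) = 1/(2/9 + 40897) = 1/(368075/9) = 9/368075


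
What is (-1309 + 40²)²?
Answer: 84681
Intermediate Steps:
(-1309 + 40²)² = (-1309 + 1600)² = 291² = 84681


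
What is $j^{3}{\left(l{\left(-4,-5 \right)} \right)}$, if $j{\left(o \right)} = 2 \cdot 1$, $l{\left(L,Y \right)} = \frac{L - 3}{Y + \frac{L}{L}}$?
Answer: $8$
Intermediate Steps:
$l{\left(L,Y \right)} = \frac{-3 + L}{1 + Y}$ ($l{\left(L,Y \right)} = \frac{-3 + L}{Y + 1} = \frac{-3 + L}{1 + Y}$)
$j{\left(o \right)} = 2$
$j^{3}{\left(l{\left(-4,-5 \right)} \right)} = 2^{3} = 8$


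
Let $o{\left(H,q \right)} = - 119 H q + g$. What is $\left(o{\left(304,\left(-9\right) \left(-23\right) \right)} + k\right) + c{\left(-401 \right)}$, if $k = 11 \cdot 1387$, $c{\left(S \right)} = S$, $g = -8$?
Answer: $-7473584$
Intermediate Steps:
$o{\left(H,q \right)} = -8 - 119 H q$ ($o{\left(H,q \right)} = - 119 H q - 8 = -8 - 119 H q$)
$k = 15257$
$\left(o{\left(304,\left(-9\right) \left(-23\right) \right)} + k\right) + c{\left(-401 \right)} = \left(\left(-8 - 36176 \left(\left(-9\right) \left(-23\right)\right)\right) + 15257\right) - 401 = \left(\left(-8 - 36176 \cdot 207\right) + 15257\right) - 401 = \left(\left(-8 - 7488432\right) + 15257\right) - 401 = \left(-7488440 + 15257\right) - 401 = -7473183 - 401 = -7473584$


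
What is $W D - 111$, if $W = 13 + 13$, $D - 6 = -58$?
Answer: $-1463$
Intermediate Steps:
$D = -52$ ($D = 6 - 58 = -52$)
$W = 26$
$W D - 111 = 26 \left(-52\right) - 111 = -1352 - 111 = -1463$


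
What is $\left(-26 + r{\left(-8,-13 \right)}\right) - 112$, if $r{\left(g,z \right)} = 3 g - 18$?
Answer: $-180$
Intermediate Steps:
$r{\left(g,z \right)} = -18 + 3 g$
$\left(-26 + r{\left(-8,-13 \right)}\right) - 112 = \left(-26 + \left(-18 + 3 \left(-8\right)\right)\right) - 112 = \left(-26 - 42\right) - 112 = -68 - 112 = -180$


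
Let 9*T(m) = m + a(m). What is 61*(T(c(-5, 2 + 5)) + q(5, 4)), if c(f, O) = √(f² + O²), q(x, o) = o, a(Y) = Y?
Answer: 244 + 122*√74/9 ≈ 360.61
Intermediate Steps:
c(f, O) = √(O² + f²)
T(m) = 2*m/9 (T(m) = (m + m)/9 = (2*m)/9 = 2*m/9)
61*(T(c(-5, 2 + 5)) + q(5, 4)) = 61*(2*√((2 + 5)² + (-5)²)/9 + 4) = 61*(2*√(7² + 25)/9 + 4) = 61*(2*√(49 + 25)/9 + 4) = 61*(2*√74/9 + 4) = 61*(4 + 2*√74/9) = 244 + 122*√74/9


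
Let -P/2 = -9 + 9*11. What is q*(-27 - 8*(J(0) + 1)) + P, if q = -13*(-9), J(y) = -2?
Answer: -2403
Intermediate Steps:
P = -180 (P = -2*(-9 + 9*11) = -2*(-9 + 99) = -2*90 = -180)
q = 117
q*(-27 - 8*(J(0) + 1)) + P = 117*(-27 - 8*(-2 + 1)) - 180 = 117*(-27 - 8*(-1)) - 180 = 117*(-27 - 1*(-8)) - 180 = 117*(-27 + 8) - 180 = 117*(-19) - 180 = -2223 - 180 = -2403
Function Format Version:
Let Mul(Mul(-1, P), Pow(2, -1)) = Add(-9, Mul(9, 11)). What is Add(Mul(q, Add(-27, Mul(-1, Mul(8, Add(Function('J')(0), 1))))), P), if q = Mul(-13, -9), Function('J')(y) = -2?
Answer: -2403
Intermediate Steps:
P = -180 (P = Mul(-2, Add(-9, Mul(9, 11))) = Mul(-2, Add(-9, 99)) = Mul(-2, 90) = -180)
q = 117
Add(Mul(q, Add(-27, Mul(-1, Mul(8, Add(Function('J')(0), 1))))), P) = Add(Mul(117, Add(-27, Mul(-1, Mul(8, Add(-2, 1))))), -180) = Add(Mul(117, Add(-27, Mul(-1, Mul(8, -1)))), -180) = Add(Mul(117, Add(-27, Mul(-1, -8))), -180) = Add(Mul(117, Add(-27, 8)), -180) = Add(Mul(117, -19), -180) = Add(-2223, -180) = -2403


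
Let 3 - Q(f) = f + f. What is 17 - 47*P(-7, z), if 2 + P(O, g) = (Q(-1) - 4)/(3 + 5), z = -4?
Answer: 841/8 ≈ 105.13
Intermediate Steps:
Q(f) = 3 - 2*f (Q(f) = 3 - (f + f) = 3 - 2*f)
P(O, g) = -15/8 (P(O, g) = -2 + ((3 - 2*(-1)) - 4)/(3 + 5) = -2 + ((3 + 2) - 4)/8 = -2 + (5 - 4)*(⅛) = -2 + 1*(⅛) = -2 + ⅛ = -15/8)
17 - 47*P(-7, z) = 17 - 47*(-15/8) = 17 + 705/8 = 841/8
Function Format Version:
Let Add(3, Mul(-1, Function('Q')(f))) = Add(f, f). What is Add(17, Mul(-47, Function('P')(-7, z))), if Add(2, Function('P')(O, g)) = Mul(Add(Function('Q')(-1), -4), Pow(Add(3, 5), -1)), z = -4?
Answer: Rational(841, 8) ≈ 105.13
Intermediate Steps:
Function('Q')(f) = Add(3, Mul(-2, f)) (Function('Q')(f) = Add(3, Mul(-1, Add(f, f))) = Add(3, Mul(-1, Mul(2, f))) = Add(3, Mul(-2, f)))
Function('P')(O, g) = Rational(-15, 8) (Function('P')(O, g) = Add(-2, Mul(Add(Add(3, Mul(-2, -1)), -4), Pow(Add(3, 5), -1))) = Add(-2, Mul(Add(Add(3, 2), -4), Pow(8, -1))) = Add(-2, Mul(Add(5, -4), Rational(1, 8))) = Add(-2, Mul(1, Rational(1, 8))) = Add(-2, Rational(1, 8)) = Rational(-15, 8))
Add(17, Mul(-47, Function('P')(-7, z))) = Add(17, Mul(-47, Rational(-15, 8))) = Add(17, Rational(705, 8)) = Rational(841, 8)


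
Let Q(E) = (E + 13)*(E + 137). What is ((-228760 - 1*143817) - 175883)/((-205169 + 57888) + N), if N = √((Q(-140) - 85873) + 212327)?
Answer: 4487652070/1205087007 + 30470*√126835/1205087007 ≈ 3.7329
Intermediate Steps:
Q(E) = (13 + E)*(137 + E)
N = √126835 (N = √(((1781 + (-140)² + 150*(-140)) - 85873) + 212327) = √(((1781 + 19600 - 21000) - 85873) + 212327) = √((381 - 85873) + 212327) = √(-85492 + 212327) = √126835 ≈ 356.14)
((-228760 - 1*143817) - 175883)/((-205169 + 57888) + N) = ((-228760 - 1*143817) - 175883)/((-205169 + 57888) + √126835) = ((-228760 - 143817) - 175883)/(-147281 + √126835) = (-372577 - 175883)/(-147281 + √126835) = -548460/(-147281 + √126835)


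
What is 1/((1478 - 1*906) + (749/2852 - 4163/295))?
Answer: 841340/469594559 ≈ 0.0017916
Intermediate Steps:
1/((1478 - 1*906) + (749/2852 - 4163/295)) = 1/((1478 - 906) + (749*(1/2852) - 4163*1/295)) = 1/(572 + (749/2852 - 4163/295)) = 1/(572 - 11651921/841340) = 1/(469594559/841340) = 841340/469594559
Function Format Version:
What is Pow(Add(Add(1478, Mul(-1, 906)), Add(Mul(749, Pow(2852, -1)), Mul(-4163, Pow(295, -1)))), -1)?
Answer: Rational(841340, 469594559) ≈ 0.0017916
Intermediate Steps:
Pow(Add(Add(1478, Mul(-1, 906)), Add(Mul(749, Pow(2852, -1)), Mul(-4163, Pow(295, -1)))), -1) = Pow(Add(Add(1478, -906), Add(Mul(749, Rational(1, 2852)), Mul(-4163, Rational(1, 295)))), -1) = Pow(Add(572, Add(Rational(749, 2852), Rational(-4163, 295))), -1) = Pow(Add(572, Rational(-11651921, 841340)), -1) = Pow(Rational(469594559, 841340), -1) = Rational(841340, 469594559)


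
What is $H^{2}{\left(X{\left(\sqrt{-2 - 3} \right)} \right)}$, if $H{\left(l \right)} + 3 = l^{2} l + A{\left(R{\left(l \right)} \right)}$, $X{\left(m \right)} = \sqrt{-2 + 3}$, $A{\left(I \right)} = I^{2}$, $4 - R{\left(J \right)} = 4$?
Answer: $4$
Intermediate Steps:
$R{\left(J \right)} = 0$ ($R{\left(J \right)} = 4 - 4 = 0$)
$X{\left(m \right)} = 1$ ($X{\left(m \right)} = \sqrt{1} = 1$)
$H{\left(l \right)} = -3 + l^{3}$ ($H{\left(l \right)} = -3 + \left(l^{2} l + 0^{2}\right) = -3 + \left(l^{3} + 0\right) = -3 + l^{3}$)
$H^{2}{\left(X{\left(\sqrt{-2 - 3} \right)} \right)} = \left(-3 + 1^{3}\right)^{2} = \left(-3 + 1\right)^{2} = \left(-2\right)^{2} = 4$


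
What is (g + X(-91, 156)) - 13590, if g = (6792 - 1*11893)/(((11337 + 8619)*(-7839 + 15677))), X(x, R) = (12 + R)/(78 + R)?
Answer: -27632400855545/2033396664 ≈ -13589.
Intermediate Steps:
X(x, R) = (12 + R)/(78 + R)
g = -5101/156415128 (g = (6792 - 11893)/((19956*7838)) = -5101/156415128 ≈ -3.2612e-5)
(g + X(-91, 156)) - 13590 = (-5101/156415128 + (12 + 156)/(78 + 156)) - 13590 = (-5101/156415128 + 168/234) - 13590 = (-5101/156415128 + (1/234)*168) - 13590 = (-5101/156415128 + 28/39) - 13590 = 1459808215/2033396664 - 13590 = -27632400855545/2033396664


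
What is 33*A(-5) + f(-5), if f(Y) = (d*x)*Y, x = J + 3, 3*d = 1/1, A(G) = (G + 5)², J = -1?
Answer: -10/3 ≈ -3.3333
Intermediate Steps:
A(G) = (5 + G)²
d = ⅓ (d = (⅓)/1 = (⅓)*1 = ⅓ ≈ 0.33333)
x = 2 (x = -1 + 3 = 2)
f(Y) = 2*Y/3 (f(Y) = ((⅓)*2)*Y = 2*Y/3)
33*A(-5) + f(-5) = 33*(5 - 5)² + (⅔)*(-5) = 33*0² - 10/3 = 33*0 - 10/3 = 0 - 10/3 = -10/3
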